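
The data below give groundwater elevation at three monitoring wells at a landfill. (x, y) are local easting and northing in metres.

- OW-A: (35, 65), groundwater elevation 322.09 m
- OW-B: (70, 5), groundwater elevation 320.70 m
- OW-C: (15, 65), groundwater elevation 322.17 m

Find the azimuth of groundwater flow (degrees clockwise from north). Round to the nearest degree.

169°

Taking OW-A as reference: OW-B−OW-A = (35, -60, -1.39); OW-C−OW-A = (-20, 0, +0.08).
Solve a·Δx + b·Δy = Δh: det = 35·0 − (-20)·(-60) = -1200.
∂h/∂x = [(-1.39)·0 − (+0.08)·(-60)] / -1200 = -0.004000
∂h/∂y = [35·(+0.08) − (-20)·(-1.39)] / -1200 = +0.02083
Flow direction (−∇h) has components (+0.004000 E, -0.02083 N).
Azimuth = atan2(E, N) = atan2(+0.004000, -0.02083) = 169.1° ≈ 169°.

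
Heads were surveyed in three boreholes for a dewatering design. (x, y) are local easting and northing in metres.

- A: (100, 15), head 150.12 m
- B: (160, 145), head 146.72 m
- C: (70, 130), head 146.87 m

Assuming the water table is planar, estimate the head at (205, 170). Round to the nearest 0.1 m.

146.2 m

With h = a·x + b·y + c and A as origin, the differences give:
  60·a + 130·b = -3.40
  (-30)·a + 115·b = -3.25
Eliminate b (×115 and ×130, subtract): 10800·a = 31.500 → a = ∂h/∂x = +0.002917
Back-substitute: b = ∂h/∂y = -0.02750.
h(205, 170) = 150.12 + (+0.002917)·(105) + (-0.02750)·(155) = 150.12 +0.306 -4.263 = 146.164 m.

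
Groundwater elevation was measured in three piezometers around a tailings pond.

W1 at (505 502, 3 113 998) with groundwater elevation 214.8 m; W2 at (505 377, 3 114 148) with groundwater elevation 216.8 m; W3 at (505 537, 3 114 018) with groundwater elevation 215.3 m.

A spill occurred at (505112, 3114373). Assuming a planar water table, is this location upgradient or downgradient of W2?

upgradient

With h = a·x + b·y + c and W1 as origin, the differences give:
  (-125)·a + 150·b = +2.0
  35·a + 20·b = +0.5
Eliminate b (×20 and ×150, subtract): -7750·a = -35.00 → a = ∂h/∂x = +0.004516
Back-substitute: b = ∂h/∂y = +0.01710.
Head at (505112, 3114373) = 214.8 + (+0.004516)·(-390) + (+0.01710)·(375) = 219.45 m.
That is higher than the 216.8 m at W2, so the point is upgradient.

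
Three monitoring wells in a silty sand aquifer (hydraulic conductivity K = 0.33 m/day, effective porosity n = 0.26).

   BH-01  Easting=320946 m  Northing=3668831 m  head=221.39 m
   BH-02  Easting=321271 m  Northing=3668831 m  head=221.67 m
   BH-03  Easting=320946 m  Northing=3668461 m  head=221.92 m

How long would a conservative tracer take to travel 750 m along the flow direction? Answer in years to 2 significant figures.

970 years

∂h/∂x = (221.67 − 221.39) / (321271 − 320946) = +0.0008615
∂h/∂y = (221.92 − 221.39) / (3668461 − 3668831) = -0.001432
|∇h| = √(0.0008615² + -0.001432²) = 0.001671
Seepage velocity v = K·i/n = 0.33 × 0.001671 / 0.26 = 0.002121 m/day.
t = 750 / 0.002121 = 3.536e+05 days = 968 years.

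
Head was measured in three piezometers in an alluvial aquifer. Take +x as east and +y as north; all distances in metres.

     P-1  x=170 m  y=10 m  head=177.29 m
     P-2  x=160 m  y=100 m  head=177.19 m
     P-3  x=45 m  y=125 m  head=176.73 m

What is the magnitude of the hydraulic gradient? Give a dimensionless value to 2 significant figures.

0.0039

Differences from P-1: to P-2 (Δx, Δy, Δh) = (-10, 90, -0.10); to P-3 = (-125, 115, -0.56).
Determinant of the coordinate differences = (-10)·115 − (-125)·90 = 10100.
∂h/∂x = [(-0.10)·115 − (-0.56)·90] / 10100 = +0.003851
∂h/∂y = [(-10)·(-0.56) − (-125)·(-0.10)] / 10100 = -0.0006832
|∇h| = √(0.003851² + -0.0006832²) = 0.003911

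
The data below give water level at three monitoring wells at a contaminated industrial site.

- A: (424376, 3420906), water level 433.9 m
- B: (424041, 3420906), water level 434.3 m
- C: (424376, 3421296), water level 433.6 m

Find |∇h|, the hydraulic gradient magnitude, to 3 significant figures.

0.00142

∂h/∂x = (434.3 − 433.9) / (424041 − 424376) = -0.001194
∂h/∂y = (433.6 − 433.9) / (3421296 − 3420906) = -0.0007692
|∇h| = √(-0.001194² + -0.0007692²) = 0.00142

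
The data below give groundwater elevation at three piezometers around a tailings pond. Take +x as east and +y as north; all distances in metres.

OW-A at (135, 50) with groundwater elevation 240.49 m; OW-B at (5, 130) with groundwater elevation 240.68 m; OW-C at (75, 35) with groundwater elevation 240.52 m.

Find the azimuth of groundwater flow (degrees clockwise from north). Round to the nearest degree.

145°

Taking OW-A as reference: OW-B−OW-A = (-130, 80, +0.19); OW-C−OW-A = (-60, -15, +0.03).
Determinant of the coordinate differences = (-130)·(-15) − (-60)·80 = 6750.
∂h/∂x = [(+0.19)·(-15) − (+0.03)·80] / 6750 = -0.0007778
∂h/∂y = [(-130)·(+0.03) − (-60)·(+0.19)] / 6750 = +0.001111
Flow direction (−∇h) has components (+0.0007778 E, -0.001111 N).
Azimuth = atan2(E, N) = atan2(+0.0007778, -0.001111) = 145.0° ≈ 145°.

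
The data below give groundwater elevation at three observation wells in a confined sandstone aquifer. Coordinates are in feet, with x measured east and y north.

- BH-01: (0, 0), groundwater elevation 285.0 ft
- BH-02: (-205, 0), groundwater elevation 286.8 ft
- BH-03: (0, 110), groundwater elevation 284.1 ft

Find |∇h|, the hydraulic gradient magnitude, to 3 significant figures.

∂h/∂x = (286.8 − 285.0) / (-205 − 0) = -0.008780
∂h/∂y = (284.1 − 285.0) / (110 − 0) = -0.008182
|∇h| = √(-0.008780² + -0.008182²) = 0.012

0.0120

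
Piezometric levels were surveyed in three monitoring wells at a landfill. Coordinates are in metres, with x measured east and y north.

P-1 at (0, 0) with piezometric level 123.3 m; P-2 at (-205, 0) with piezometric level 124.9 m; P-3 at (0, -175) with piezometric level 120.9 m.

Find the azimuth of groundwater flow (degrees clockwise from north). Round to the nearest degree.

∂h/∂x = (124.9 − 123.3) / (-205 − 0) = -0.007805
∂h/∂y = (120.9 − 123.3) / (-175 − 0) = +0.01371
Flow direction (−∇h) has components (+0.007805 E, -0.01371 N).
Azimuth = atan2(E, N) = atan2(+0.007805, -0.01371) = 150.4° ≈ 150°.

150°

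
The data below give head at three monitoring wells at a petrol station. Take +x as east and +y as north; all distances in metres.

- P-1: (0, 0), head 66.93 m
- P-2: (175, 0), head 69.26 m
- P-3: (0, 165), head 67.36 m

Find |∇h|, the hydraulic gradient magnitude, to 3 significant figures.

∂h/∂x = (69.26 − 66.93) / (175 − 0) = +0.01331
∂h/∂y = (67.36 − 66.93) / (165 − 0) = +0.002606
|∇h| = √(0.01331² + 0.002606²) = 0.01356

0.0136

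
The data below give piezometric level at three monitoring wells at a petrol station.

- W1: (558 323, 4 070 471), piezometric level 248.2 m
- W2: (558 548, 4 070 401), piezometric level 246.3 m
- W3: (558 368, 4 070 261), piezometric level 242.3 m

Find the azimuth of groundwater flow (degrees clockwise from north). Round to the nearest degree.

With h = a·x + b·y + c and W1 as origin, the differences give:
  225·a + (-70)·b = -1.9
  45·a + (-210)·b = -5.9
Eliminate b (×(-210) and ×(-70), subtract): -44100·a = -14.00 → a = ∂h/∂x = +0.0003175
Back-substitute: b = ∂h/∂y = +0.02816.
Flow direction (−∇h) has components (-0.0003175 E, -0.02816 N).
Azimuth = atan2(E, N) = atan2(-0.0003175, -0.02816) = 180.6° ≈ 181°.

181°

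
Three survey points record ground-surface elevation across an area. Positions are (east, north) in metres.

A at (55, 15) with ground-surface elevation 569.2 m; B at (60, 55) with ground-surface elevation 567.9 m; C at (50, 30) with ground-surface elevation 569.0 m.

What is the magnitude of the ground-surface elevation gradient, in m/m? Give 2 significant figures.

0.050 m/m

Taking A as reference: B−A = (5, 40, -1.3); C−A = (-5, 15, -0.2).
Solve a·Δx + b·Δy = Δz: det = 5·15 − (-5)·40 = 275.
∂z/∂x = [(-1.3)·15 − (-0.2)·40] / 275 = -0.04182
∂z/∂y = [5·(-0.2) − (-5)·(-1.3)] / 275 = -0.02727
|∇f| = √(-0.04182² + -0.02727²) = 0.04993 m/m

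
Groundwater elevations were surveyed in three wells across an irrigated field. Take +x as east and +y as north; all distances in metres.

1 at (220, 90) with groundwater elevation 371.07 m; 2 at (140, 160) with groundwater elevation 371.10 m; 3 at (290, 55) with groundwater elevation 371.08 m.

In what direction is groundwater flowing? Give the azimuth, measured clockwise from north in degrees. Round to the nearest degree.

With h = a·x + b·y + c and 1 as origin, the differences give:
  (-80)·a + 70·b = +0.03
  70·a + (-35)·b = +0.01
Eliminate b (×(-35) and ×70, subtract): -2100·a = -1.750 → a = ∂h/∂x = +0.0008333
Back-substitute: b = ∂h/∂y = +0.001381.
Flow direction (−∇h) has components (-0.0008333 E, -0.001381 N).
Azimuth = atan2(E, N) = atan2(-0.0008333, -0.001381) = 211.1° ≈ 211°.

211°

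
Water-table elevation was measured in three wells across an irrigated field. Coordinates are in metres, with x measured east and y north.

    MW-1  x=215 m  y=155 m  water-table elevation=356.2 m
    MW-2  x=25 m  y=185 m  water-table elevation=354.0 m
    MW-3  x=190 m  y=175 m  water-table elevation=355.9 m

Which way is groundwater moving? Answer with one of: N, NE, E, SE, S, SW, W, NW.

W

Three-point gradient (reference MW-1): Δ to MW-2 = (-190, 30, -2.2), Δ to MW-3 = (-25, 20, -0.3).
∂h/∂x = +0.01148, ∂h/∂y = -0.0006557 (det = -3050).
Flow = −∇h = (-0.01148 east, +0.0006557 north), which points west.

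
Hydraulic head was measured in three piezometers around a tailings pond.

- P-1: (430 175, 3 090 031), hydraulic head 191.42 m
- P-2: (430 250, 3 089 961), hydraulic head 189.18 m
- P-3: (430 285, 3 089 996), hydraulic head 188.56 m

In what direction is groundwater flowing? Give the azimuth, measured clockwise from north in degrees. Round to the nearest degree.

105°

Differences from P-1: to P-2 (Δx, Δy, Δh) = (75, -70, -2.24); to P-3 = (110, -35, -2.86).
Determinant of the coordinate differences = 75·(-35) − 110·(-70) = 5075.
∂h/∂x = [(-2.24)·(-35) − (-2.86)·(-70)] / 5075 = -0.02400
∂h/∂y = [75·(-2.86) − 110·(-2.24)] / 5075 = +0.006286
Flow direction (−∇h) has components (+0.02400 E, -0.006286 N).
Azimuth = atan2(E, N) = atan2(+0.02400, -0.006286) = 104.7° ≈ 105°.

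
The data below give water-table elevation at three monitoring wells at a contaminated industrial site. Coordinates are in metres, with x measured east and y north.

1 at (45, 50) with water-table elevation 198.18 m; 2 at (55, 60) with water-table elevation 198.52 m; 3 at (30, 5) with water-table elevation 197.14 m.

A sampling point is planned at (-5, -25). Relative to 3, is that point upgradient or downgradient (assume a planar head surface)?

downgradient

With h = a·x + b·y + c and 1 as origin, the differences give:
  10·a + 10·b = +0.34
  (-15)·a + (-45)·b = -1.04
Eliminate b (×(-45) and ×10, subtract): -300·a = -4.900 → a = ∂h/∂x = +0.01633
Back-substitute: b = ∂h/∂y = +0.01767.
Head at (-5, -25) = 198.18 + (+0.01633)·(-50) + (+0.01767)·(-75) = 196.04 m.
That is lower than the 197.14 m at 3, so the point is downgradient.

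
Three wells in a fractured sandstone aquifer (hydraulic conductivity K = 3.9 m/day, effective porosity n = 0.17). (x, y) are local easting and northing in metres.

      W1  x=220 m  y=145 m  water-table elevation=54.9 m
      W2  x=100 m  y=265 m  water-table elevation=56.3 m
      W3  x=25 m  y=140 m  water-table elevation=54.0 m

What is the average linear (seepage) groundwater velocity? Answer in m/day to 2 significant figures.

Taking W1 as reference: W2−W1 = (-120, 120, +1.4); W3−W1 = (-195, -5, -0.9).
Solve a·Δx + b·Δy = Δh: det = (-120)·(-5) − (-195)·120 = 24000.
∂h/∂x = [(+1.4)·(-5) − (-0.9)·120] / 24000 = +0.004208
∂h/∂y = [(-120)·(-0.9) − (-195)·(+1.4)] / 24000 = +0.01587
|∇h| = √(0.004208² + 0.01587²) = 0.01642
Seepage velocity v = K·i/n = 3.9 × 0.01642 / 0.17 = 0.3767 m/day.

0.38 m/day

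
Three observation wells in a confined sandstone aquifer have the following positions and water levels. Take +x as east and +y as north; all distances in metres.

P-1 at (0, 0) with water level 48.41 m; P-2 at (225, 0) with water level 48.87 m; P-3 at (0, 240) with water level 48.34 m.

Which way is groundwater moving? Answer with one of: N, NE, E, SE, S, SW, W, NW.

∂h/∂x = (48.87 − 48.41) / (225 − 0) = +0.002044
∂h/∂y = (48.34 − 48.41) / (240 − 0) = -0.0002917
Flow = −∇h = (-0.002044 east, +0.0002917 north), which points west.

W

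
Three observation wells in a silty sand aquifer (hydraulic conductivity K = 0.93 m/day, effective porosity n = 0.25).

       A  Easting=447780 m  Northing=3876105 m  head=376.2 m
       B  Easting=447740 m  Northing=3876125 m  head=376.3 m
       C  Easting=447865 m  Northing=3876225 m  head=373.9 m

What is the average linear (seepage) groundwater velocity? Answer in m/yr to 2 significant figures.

21 m/yr

With h = a·x + b·y + c and A as origin, the differences give:
  (-40)·a + 20·b = +0.1
  85·a + 120·b = -2.3
Eliminate b (×120 and ×20, subtract): -6500·a = 58.00 → a = ∂h/∂x = -0.008923
Back-substitute: b = ∂h/∂y = -0.01285.
|∇h| = √(-0.008923² + -0.01285²) = 0.01564
Seepage velocity v = K·i/n = 0.93 × 0.01564 / 0.25 = 0.05818 m/day = 21.25 m/yr.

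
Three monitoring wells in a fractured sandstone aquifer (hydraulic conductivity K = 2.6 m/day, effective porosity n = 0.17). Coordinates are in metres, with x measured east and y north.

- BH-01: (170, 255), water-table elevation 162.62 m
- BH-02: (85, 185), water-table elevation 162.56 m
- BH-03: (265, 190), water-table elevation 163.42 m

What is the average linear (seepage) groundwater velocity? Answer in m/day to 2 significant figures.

0.11 m/day

With h = a·x + b·y + c and BH-01 as origin, the differences give:
  (-85)·a + (-70)·b = -0.06
  95·a + (-65)·b = +0.80
Eliminate b (×(-65) and ×(-70), subtract): 12175·a = 59.900 → a = ∂h/∂x = +0.004920
Back-substitute: b = ∂h/∂y = -0.005117.
|∇h| = √(0.004920² + -0.005117²) = 0.007099
Seepage velocity v = K·i/n = 2.6 × 0.007099 / 0.17 = 0.1086 m/day.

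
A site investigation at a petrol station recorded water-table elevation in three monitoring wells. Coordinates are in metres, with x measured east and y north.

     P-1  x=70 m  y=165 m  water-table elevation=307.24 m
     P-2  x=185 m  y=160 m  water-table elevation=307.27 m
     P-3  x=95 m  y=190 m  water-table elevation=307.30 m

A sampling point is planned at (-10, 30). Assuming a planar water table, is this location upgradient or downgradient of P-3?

downgradient

With h = a·x + b·y + c and P-1 as origin, the differences give:
  115·a + (-5)·b = +0.03
  25·a + 25·b = +0.06
Eliminate b (×25 and ×(-5), subtract): 3000·a = 1.050 → a = ∂h/∂x = +0.0003500
Back-substitute: b = ∂h/∂y = +0.002050.
Head at (-10, 30) = 307.24 + (+0.0003500)·(-80) + (+0.002050)·(-135) = 306.94 m.
That is lower than the 307.30 m at P-3, so the point is downgradient.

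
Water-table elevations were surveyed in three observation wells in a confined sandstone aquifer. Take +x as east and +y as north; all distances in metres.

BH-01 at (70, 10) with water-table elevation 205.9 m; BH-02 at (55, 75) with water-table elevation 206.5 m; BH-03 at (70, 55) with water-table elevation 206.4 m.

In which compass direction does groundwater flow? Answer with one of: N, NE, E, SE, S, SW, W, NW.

SW

Three-point gradient (reference BH-01): Δ to BH-02 = (-15, 65, +0.6), Δ to BH-03 = (0, 45, +0.5).
∂h/∂x = +0.008148, ∂h/∂y = +0.01111 (det = -675).
Flow = −∇h = (-0.008148 east, -0.01111 north), which points southwest.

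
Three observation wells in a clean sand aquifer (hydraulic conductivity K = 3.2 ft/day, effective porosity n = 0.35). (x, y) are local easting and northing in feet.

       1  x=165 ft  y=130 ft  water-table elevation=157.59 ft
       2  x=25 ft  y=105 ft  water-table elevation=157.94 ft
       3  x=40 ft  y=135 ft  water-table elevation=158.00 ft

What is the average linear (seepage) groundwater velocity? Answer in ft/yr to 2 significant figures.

Taking 1 as reference: 2−1 = (-140, -25, +0.35); 3−1 = (-125, 5, +0.41).
Determinant of the coordinate differences = (-140)·5 − (-125)·(-25) = -3825.
∂h/∂x = [(+0.35)·5 − (+0.41)·(-25)] / -3825 = -0.003137
∂h/∂y = [(-140)·(+0.41) − (-125)·(+0.35)] / -3825 = +0.003569
|∇h| = √(-0.003137² + 0.003569²) = 0.004752
Seepage velocity v = K·i/n = 3.2 × 0.004752 / 0.35 = 0.04345 ft/day = 15.87 ft/yr.

16 ft/yr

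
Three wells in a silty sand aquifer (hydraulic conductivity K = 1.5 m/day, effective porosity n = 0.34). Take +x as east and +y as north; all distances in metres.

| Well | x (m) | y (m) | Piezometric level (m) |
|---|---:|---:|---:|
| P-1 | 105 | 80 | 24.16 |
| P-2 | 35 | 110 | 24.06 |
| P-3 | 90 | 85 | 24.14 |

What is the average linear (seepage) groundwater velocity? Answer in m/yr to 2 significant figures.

Differences from P-1: to P-2 (Δx, Δy, Δh) = (-70, 30, -0.10); to P-3 = (-15, 5, -0.02).
Solve a·Δx + b·Δy = Δh: det = (-70)·5 − (-15)·30 = 100.
∂h/∂x = [(-0.10)·5 − (-0.02)·30] / 100 = +0.0010000
∂h/∂y = [(-70)·(-0.02) − (-15)·(-0.10)] / 100 = -0.001000
|∇h| = √(0.0010000² + -0.001000²) = 0.001414
Seepage velocity v = K·i/n = 1.5 × 0.001414 / 0.34 = 0.006238 m/day = 2.278 m/yr.

2.3 m/yr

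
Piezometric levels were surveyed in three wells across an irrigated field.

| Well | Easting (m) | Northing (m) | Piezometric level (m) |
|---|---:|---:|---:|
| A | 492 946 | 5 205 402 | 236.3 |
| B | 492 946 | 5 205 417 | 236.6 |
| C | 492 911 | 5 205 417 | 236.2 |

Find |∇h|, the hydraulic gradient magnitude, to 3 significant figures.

0.0230

Three-point gradient (reference A): Δ to B = (0, 15, +0.3), Δ to C = (-35, 15, -0.1).
∂h/∂x = +0.01143, ∂h/∂y = +0.02000 (det = 525).
|∇h| = √(0.01143² + 0.02000²) = 0.02304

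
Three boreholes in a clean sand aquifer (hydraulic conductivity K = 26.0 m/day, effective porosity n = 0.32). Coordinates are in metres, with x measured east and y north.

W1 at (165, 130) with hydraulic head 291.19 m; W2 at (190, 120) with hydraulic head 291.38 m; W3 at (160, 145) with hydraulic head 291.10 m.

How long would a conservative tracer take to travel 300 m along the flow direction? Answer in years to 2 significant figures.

Taking W1 as reference: W2−W1 = (25, -10, +0.19); W3−W1 = (-5, 15, -0.09).
Determinant of the coordinate differences = 25·15 − (-5)·(-10) = 325.
∂h/∂x = [(+0.19)·15 − (-0.09)·(-10)] / 325 = +0.006000
∂h/∂y = [25·(-0.09) − (-5)·(+0.19)] / 325 = -0.004000
|∇h| = √(0.006000² + -0.004000²) = 0.007211
Seepage velocity v = K·i/n = 26.0 × 0.007211 / 0.32 = 0.5859 m/day.
t = 300 / 0.5859 = 512 days = 1.4 years.

1.4 years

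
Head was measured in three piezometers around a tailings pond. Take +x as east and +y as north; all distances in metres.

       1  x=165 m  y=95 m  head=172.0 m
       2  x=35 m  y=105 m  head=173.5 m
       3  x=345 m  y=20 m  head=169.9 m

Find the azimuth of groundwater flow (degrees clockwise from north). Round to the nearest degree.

Taking 1 as reference: 2−1 = (-130, 10, +1.5); 3−1 = (180, -75, -2.1).
Solve a·Δx + b·Δy = Δh: det = (-130)·(-75) − 180·10 = 7950.
∂h/∂x = [(+1.5)·(-75) − (-2.1)·10] / 7950 = -0.01151
∂h/∂y = [(-130)·(-2.1) − 180·(+1.5)] / 7950 = +0.0003774
Flow direction (−∇h) has components (+0.01151 E, -0.0003774 N).
Azimuth = atan2(E, N) = atan2(+0.01151, -0.0003774) = 91.9° ≈ 092°.

092°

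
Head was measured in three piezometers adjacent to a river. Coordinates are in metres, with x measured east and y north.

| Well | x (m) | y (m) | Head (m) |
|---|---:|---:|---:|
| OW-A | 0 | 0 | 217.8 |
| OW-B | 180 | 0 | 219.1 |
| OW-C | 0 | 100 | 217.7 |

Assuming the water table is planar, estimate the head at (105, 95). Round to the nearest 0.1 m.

∂h/∂x = (219.1 − 217.8) / (180 − 0) = +0.007222
∂h/∂y = (217.7 − 217.8) / (100 − 0) = -0.001000
h(105, 95) = 217.8 + (+0.007222)·(105) + (-0.001000)·(95) = 217.8 +0.758 -0.095 = 218.463 m.

218.5 m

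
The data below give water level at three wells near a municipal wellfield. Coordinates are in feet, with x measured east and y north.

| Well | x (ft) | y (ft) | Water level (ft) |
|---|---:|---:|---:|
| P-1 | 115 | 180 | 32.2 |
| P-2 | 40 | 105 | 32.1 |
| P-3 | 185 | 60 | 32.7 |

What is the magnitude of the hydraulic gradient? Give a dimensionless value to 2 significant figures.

Differences from P-1: to P-2 (Δx, Δy, Δh) = (-75, -75, -0.1); to P-3 = (70, -120, +0.5).
Solve a·Δx + b·Δy = Δh: det = (-75)·(-120) − 70·(-75) = 14250.
∂h/∂x = [(-0.1)·(-120) − (+0.5)·(-75)] / 14250 = +0.003474
∂h/∂y = [(-75)·(+0.5) − 70·(-0.1)] / 14250 = -0.002140
|∇h| = √(0.003474² + -0.002140²) = 0.00408

0.0041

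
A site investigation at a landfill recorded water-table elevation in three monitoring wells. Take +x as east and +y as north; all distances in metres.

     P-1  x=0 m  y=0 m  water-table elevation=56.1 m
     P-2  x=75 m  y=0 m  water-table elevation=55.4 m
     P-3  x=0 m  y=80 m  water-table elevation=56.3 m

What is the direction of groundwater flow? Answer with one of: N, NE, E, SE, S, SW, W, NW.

∂h/∂x = (55.4 − 56.1) / (75 − 0) = -0.009333
∂h/∂y = (56.3 − 56.1) / (80 − 0) = +0.002500
Flow = −∇h = (+0.009333 east, -0.002500 north), which points east.

E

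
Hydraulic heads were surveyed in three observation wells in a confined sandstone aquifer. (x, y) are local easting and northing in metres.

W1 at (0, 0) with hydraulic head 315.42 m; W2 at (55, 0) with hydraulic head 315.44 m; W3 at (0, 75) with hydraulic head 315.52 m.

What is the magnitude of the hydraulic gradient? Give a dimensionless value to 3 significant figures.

0.00138

∂h/∂x = (315.44 − 315.42) / (55 − 0) = +0.0003636
∂h/∂y = (315.52 − 315.42) / (75 − 0) = +0.001333
|∇h| = √(0.0003636² + 0.001333²) = 0.001382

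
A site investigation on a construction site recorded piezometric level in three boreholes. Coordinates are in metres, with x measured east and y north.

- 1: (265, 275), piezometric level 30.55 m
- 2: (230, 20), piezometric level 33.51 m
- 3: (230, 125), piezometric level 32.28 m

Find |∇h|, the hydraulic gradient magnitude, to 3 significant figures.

Differences from 1: to 2 (Δx, Δy, Δh) = (-35, -255, +2.96); to 3 = (-35, -150, +1.73).
Determinant of the coordinate differences = (-35)·(-150) − (-35)·(-255) = -3675.
∂h/∂x = [(+2.96)·(-150) − (+1.73)·(-255)] / -3675 = +0.0007755
∂h/∂y = [(-35)·(+1.73) − (-35)·(+2.96)] / -3675 = -0.01171
|∇h| = √(0.0007755² + -0.01171²) = 0.01174

0.0117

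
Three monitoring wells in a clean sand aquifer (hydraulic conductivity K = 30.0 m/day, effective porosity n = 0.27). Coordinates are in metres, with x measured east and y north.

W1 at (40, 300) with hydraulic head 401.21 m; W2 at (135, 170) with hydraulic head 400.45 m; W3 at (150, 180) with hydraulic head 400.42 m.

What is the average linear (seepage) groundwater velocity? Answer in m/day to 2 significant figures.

0.55 m/day

Differences from W1: to W2 (Δx, Δy, Δh) = (95, -130, -0.76); to W3 = (110, -120, -0.79).
Determinant of the coordinate differences = 95·(-120) − 110·(-130) = 2900.
∂h/∂x = [(-0.76)·(-120) − (-0.79)·(-130)] / 2900 = -0.003966
∂h/∂y = [95·(-0.79) − 110·(-0.76)] / 2900 = +0.002948
|∇h| = √(-0.003966² + 0.002948²) = 0.004942
Seepage velocity v = K·i/n = 30.0 × 0.004942 / 0.27 = 0.5491 m/day.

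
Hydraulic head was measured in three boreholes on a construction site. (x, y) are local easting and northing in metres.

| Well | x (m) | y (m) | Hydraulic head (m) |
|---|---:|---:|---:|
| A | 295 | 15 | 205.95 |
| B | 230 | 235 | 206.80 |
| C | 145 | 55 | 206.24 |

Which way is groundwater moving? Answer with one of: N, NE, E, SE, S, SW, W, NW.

Differences from A: to B (Δx, Δy, Δh) = (-65, 220, +0.85); to C = (-150, 40, +0.29).
Solve a·Δx + b·Δy = Δh: det = (-65)·40 − (-150)·220 = 30400.
∂h/∂x = [(+0.85)·40 − (+0.29)·220] / 30400 = -0.0009803
∂h/∂y = [(-65)·(+0.29) − (-150)·(+0.85)] / 30400 = +0.003574
Flow = −∇h = (+0.0009803 east, -0.003574 north), which points south.

S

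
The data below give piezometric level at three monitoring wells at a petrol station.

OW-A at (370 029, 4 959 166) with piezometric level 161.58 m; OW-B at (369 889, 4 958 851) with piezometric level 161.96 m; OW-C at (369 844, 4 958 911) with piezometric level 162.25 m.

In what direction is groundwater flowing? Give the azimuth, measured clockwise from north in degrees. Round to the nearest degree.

Three-point gradient (reference OW-A): Δ to OW-B = (-140, -315, +0.38), Δ to OW-C = (-185, -255, +0.67).
∂h/∂x = -0.005056, ∂h/∂y = +0.001041 (det = -22575).
Flow direction (−∇h) has components (+0.005056 E, -0.001041 N).
Azimuth = atan2(E, N) = atan2(+0.005056, -0.001041) = 101.6° ≈ 102°.

102°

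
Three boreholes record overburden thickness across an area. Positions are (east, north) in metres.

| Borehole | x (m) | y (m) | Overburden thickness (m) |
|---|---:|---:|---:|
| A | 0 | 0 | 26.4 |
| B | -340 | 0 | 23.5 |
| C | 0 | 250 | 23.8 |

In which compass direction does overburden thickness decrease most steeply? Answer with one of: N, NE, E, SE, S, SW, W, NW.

NW

∂d/∂x = (23.5 − 26.4) / (-340 − 0) = +0.008529
∂d/∂y = (23.8 − 26.4) / (250 − 0) = -0.01040
Steepest decrease is along −∇f = (-0.008529 E, +0.01040 N) → northwest.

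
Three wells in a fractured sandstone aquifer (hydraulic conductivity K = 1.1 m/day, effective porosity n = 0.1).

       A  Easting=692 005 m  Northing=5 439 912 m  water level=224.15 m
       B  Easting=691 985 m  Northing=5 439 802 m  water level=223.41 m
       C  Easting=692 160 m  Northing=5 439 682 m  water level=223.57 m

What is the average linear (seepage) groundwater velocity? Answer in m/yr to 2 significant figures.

31 m/yr

With h = a·x + b·y + c and A as origin, the differences give:
  (-20)·a + (-110)·b = -0.74
  155·a + (-230)·b = -0.58
Eliminate b (×(-230) and ×(-110), subtract): 21650·a = 106.400 → a = ∂h/∂x = +0.004915
Back-substitute: b = ∂h/∂y = +0.005834.
|∇h| = √(0.004915² + 0.005834²) = 0.007628
Seepage velocity v = K·i/n = 1.1 × 0.007628 / 0.1 = 0.08391 m/day = 30.65 m/yr.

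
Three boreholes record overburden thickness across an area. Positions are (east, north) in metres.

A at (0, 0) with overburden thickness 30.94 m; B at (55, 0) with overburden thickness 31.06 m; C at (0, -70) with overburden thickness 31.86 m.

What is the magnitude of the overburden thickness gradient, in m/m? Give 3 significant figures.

∂d/∂x = (31.06 − 30.94) / (55 − 0) = +0.002182
∂d/∂y = (31.86 − 30.94) / (-70 − 0) = -0.01314
|∇f| = √(0.002182² + -0.01314²) = 0.01332 m/m

0.0133 m/m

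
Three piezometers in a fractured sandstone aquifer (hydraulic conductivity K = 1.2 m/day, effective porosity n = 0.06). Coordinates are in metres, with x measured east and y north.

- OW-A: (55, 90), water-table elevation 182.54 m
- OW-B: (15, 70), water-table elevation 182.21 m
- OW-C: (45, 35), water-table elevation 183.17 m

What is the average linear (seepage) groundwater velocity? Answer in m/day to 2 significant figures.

Taking OW-A as reference: OW-B−OW-A = (-40, -20, -0.33); OW-C−OW-A = (-10, -55, +0.63).
Solve a·Δx + b·Δy = Δh: det = (-40)·(-55) − (-10)·(-20) = 2000.
∂h/∂x = [(-0.33)·(-55) − (+0.63)·(-20)] / 2000 = +0.01537
∂h/∂y = [(-40)·(+0.63) − (-10)·(-0.33)] / 2000 = -0.01425
|∇h| = √(0.01537² + -0.01425²) = 0.02096
Seepage velocity v = K·i/n = 1.2 × 0.02096 / 0.06 = 0.4192 m/day.

0.42 m/day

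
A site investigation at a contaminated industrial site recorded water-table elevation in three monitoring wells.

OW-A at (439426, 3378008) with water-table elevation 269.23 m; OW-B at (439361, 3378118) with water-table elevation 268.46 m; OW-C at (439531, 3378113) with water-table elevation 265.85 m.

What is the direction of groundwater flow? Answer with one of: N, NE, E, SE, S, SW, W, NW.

NE

With h = a·x + b·y + c and OW-A as origin, the differences give:
  (-65)·a + 110·b = -0.77
  105·a + 105·b = -3.38
Eliminate b (×105 and ×110, subtract): -18375·a = 290.950 → a = ∂h/∂x = -0.01583
Back-substitute: b = ∂h/∂y = -0.01636.
Flow = −∇h = (+0.01583 east, +0.01636 north), which points northeast.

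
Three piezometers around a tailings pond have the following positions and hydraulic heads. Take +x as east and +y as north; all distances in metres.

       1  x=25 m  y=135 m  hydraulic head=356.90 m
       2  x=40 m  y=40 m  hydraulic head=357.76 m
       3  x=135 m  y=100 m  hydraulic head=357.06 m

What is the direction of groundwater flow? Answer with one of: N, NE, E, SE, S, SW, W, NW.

N

Differences from 1: to 2 (Δx, Δy, Δh) = (15, -95, +0.86); to 3 = (110, -35, +0.16).
Solve a·Δx + b·Δy = Δh: det = 15·(-35) − 110·(-95) = 9925.
∂h/∂x = [(+0.86)·(-35) − (+0.16)·(-95)] / 9925 = -0.001501
∂h/∂y = [15·(+0.16) − 110·(+0.86)] / 9925 = -0.009290
Flow = −∇h = (+0.001501 east, +0.009290 north), which points north.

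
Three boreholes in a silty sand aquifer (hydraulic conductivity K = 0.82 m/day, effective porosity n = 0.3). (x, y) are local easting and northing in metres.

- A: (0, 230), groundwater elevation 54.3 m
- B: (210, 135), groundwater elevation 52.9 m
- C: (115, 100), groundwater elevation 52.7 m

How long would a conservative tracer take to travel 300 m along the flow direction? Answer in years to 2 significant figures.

28 years

Three-point gradient (reference A): Δ to B = (210, -95, -1.4), Δ to C = (115, -130, -1.6).
∂h/∂x = -0.001832, ∂h/∂y = +0.01069 (det = -16375).
|∇h| = √(-0.001832² + 0.01069²) = 0.01085
Seepage velocity v = K·i/n = 0.82 × 0.01085 / 0.3 = 0.02966 m/day.
t = 300 / 0.02966 = 1.011e+04 days = 27.7 years.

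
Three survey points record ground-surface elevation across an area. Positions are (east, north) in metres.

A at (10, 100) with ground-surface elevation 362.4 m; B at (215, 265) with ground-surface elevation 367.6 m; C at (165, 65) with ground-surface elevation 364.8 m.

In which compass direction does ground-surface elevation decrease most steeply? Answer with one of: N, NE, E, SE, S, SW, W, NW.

SW

With z = a·x + b·y + c and A as origin, the differences give:
  205·a + 165·b = +5.2
  155·a + (-35)·b = +2.4
Eliminate b (×(-35) and ×165, subtract): -32750·a = -578.00 → a = ∂z/∂x = +0.01765
Back-substitute: b = ∂z/∂y = +0.009588.
Steepest decrease is along −∇f = (-0.01765 E, -0.009588 N) → southwest.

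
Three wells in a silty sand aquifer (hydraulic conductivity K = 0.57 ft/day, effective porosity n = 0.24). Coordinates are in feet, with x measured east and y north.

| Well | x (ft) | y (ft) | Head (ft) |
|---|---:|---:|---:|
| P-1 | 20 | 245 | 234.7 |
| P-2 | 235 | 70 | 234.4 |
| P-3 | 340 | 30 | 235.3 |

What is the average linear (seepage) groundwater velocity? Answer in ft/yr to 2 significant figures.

Three-point gradient (reference P-1): Δ to P-2 = (215, -175, -0.3), Δ to P-3 = (320, -215, +0.6).
∂h/∂x = +0.01734, ∂h/∂y = +0.02302 (det = 9775).
|∇h| = √(0.01734² + 0.02302²) = 0.02882
Seepage velocity v = K·i/n = 0.57 × 0.02882 / 0.24 = 0.06845 ft/day = 25 ft/yr.

25 ft/yr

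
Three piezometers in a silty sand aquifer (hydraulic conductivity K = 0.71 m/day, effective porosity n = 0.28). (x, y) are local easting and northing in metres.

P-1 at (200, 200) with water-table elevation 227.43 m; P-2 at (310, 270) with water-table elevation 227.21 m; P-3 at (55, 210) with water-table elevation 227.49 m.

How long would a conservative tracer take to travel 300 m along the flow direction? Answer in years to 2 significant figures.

Taking P-1 as reference: P-2−P-1 = (110, 70, -0.22); P-3−P-1 = (-145, 10, +0.06).
Determinant of the coordinate differences = 110·10 − (-145)·70 = 11250.
∂h/∂x = [(-0.22)·10 − (+0.06)·70] / 11250 = -0.0005689
∂h/∂y = [110·(+0.06) − (-145)·(-0.22)] / 11250 = -0.002249
|∇h| = √(-0.0005689² + -0.002249²) = 0.00232
Seepage velocity v = K·i/n = 0.71 × 0.00232 / 0.28 = 0.005883 m/day.
t = 300 / 0.005883 = 5.099e+04 days = 140 years.

140 years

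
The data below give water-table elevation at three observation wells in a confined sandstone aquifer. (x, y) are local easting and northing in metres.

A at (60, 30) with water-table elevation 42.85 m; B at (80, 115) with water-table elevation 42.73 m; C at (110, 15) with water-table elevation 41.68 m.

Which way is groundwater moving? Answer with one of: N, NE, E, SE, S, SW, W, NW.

E

Differences from A: to B (Δx, Δy, Δh) = (20, 85, -0.12); to C = (50, -15, -1.17).
Solve a·Δx + b·Δy = Δh: det = 20·(-15) − 50·85 = -4550.
∂h/∂x = [(-0.12)·(-15) − (-1.17)·85] / -4550 = -0.02225
∂h/∂y = [20·(-1.17) − 50·(-0.12)] / -4550 = +0.003824
Flow = −∇h = (+0.02225 east, -0.003824 north), which points east.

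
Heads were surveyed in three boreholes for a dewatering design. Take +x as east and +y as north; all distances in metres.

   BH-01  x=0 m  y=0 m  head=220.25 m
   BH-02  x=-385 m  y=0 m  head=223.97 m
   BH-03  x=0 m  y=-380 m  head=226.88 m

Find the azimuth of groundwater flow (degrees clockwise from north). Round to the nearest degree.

∂h/∂x = (223.97 − 220.25) / (-385 − 0) = -0.009662
∂h/∂y = (226.88 − 220.25) / (-380 − 0) = -0.01745
Flow direction (−∇h) has components (+0.009662 E, +0.01745 N).
Azimuth = atan2(E, N) = atan2(+0.009662, +0.01745) = 29.0° ≈ 029°.

029°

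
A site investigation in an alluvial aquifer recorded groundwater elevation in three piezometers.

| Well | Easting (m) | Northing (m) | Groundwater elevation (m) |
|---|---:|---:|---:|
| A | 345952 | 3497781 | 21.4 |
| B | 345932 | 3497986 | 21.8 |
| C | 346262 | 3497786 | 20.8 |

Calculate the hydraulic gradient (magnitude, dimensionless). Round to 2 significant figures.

0.0026

Taking A as reference: B−A = (-20, 205, +0.4); C−A = (310, 5, -0.6).
Solve a·Δx + b·Δy = Δh: det = (-20)·5 − 310·205 = -63650.
∂h/∂x = [(+0.4)·5 − (-0.6)·205] / -63650 = -0.001964
∂h/∂y = [(-20)·(-0.6) − 310·(+0.4)] / -63650 = +0.001760
|∇h| = √(-0.001964² + 0.001760²) = 0.002637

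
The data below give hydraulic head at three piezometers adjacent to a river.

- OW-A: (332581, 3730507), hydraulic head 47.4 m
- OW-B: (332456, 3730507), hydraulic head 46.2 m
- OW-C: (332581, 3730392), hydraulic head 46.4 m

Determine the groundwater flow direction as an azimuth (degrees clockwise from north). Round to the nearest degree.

228°

∂h/∂x = (46.2 − 47.4) / (332456 − 332581) = +0.009600
∂h/∂y = (46.4 − 47.4) / (3730392 − 3730507) = +0.008696
Flow direction (−∇h) has components (-0.009600 E, -0.008696 N).
Azimuth = atan2(E, N) = atan2(-0.009600, -0.008696) = 227.8° ≈ 228°.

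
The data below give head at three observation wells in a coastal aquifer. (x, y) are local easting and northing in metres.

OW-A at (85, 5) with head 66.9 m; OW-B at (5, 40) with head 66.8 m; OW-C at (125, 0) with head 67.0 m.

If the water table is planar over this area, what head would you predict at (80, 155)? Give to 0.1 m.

Differences from OW-A: to OW-B (Δx, Δy, Δh) = (-80, 35, -0.1); to OW-C = (40, -5, +0.1).
Solve a·Δx + b·Δy = Δh: det = (-80)·(-5) − 40·35 = -1000.
∂h/∂x = [(-0.1)·(-5) − (+0.1)·35] / -1000 = +0.003000
∂h/∂y = [(-80)·(+0.1) − 40·(-0.1)] / -1000 = +0.004000
h(80, 155) = 66.9 + (+0.003000)·(-5) + (+0.004000)·(150) = 66.9 -0.015 +0.600 = 67.485 m.

67.5 m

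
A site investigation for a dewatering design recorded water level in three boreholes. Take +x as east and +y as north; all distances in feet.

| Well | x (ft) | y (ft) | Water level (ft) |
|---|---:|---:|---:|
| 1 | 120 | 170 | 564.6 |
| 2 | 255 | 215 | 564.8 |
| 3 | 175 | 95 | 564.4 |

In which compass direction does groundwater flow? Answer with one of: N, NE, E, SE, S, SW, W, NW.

Taking 1 as reference: 2−1 = (135, 45, +0.2); 3−1 = (55, -75, -0.2).
Determinant of the coordinate differences = 135·(-75) − 55·45 = -12600.
∂h/∂x = [(+0.2)·(-75) − (-0.2)·45] / -12600 = +0.0004762
∂h/∂y = [135·(-0.2) − 55·(+0.2)] / -12600 = +0.003016
Flow = −∇h = (-0.0004762 east, -0.003016 north), which points south.

S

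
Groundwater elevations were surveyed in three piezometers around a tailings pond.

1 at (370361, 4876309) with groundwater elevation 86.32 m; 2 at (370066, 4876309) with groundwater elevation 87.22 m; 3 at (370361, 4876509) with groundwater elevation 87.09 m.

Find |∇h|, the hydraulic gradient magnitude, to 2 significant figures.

0.0049

∂h/∂x = (87.22 − 86.32) / (370066 − 370361) = -0.003051
∂h/∂y = (87.09 − 86.32) / (4876509 − 4876309) = +0.003850
|∇h| = √(-0.003051² + 0.003850²) = 0.004912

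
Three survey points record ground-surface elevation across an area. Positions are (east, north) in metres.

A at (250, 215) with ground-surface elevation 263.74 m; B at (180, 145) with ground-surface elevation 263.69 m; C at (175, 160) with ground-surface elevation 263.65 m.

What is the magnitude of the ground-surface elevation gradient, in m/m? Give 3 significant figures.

Differences from A: to B (Δx, Δy, Δh) = (-70, -70, -0.05); to C = (-75, -55, -0.09).
Solve a·Δx + b·Δy = Δz: det = (-70)·(-55) − (-75)·(-70) = -1400.
∂z/∂x = [(-0.05)·(-55) − (-0.09)·(-70)] / -1400 = +0.002536
∂z/∂y = [(-70)·(-0.09) − (-75)·(-0.05)] / -1400 = -0.001821
|∇f| = √(0.002536² + -0.001821²) = 0.003122 m/m

0.00312 m/m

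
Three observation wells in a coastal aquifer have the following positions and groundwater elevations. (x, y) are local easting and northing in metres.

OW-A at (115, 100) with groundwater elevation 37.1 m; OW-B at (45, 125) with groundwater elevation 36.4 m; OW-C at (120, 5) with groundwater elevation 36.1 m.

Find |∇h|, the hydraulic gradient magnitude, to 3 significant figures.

Three-point gradient (reference OW-A): Δ to OW-B = (-70, 25, -0.7), Δ to OW-C = (5, -95, -1.0).
∂h/∂x = +0.01402, ∂h/∂y = +0.01126 (det = 6525).
|∇h| = √(0.01402² + 0.01126²) = 0.01798

0.0180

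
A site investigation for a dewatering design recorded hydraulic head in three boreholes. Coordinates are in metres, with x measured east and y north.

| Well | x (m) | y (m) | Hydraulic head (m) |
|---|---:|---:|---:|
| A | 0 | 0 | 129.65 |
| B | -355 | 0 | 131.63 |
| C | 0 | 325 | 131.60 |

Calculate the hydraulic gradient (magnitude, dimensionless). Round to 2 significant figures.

∂h/∂x = (131.63 − 129.65) / (-355 − 0) = -0.005577
∂h/∂y = (131.60 − 129.65) / (325 − 0) = +0.006000
|∇h| = √(-0.005577² + 0.006000²) = 0.008192

0.0082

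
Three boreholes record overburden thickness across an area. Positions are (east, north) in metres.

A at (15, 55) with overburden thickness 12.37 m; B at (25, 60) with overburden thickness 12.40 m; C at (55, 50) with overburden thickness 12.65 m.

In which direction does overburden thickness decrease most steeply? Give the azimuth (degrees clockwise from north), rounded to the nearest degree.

316°

Differences from A: to B (Δx, Δy, Δh) = (10, 5, +0.03); to C = (40, -5, +0.28).
Determinant of the coordinate differences = 10·(-5) − 40·5 = -250.
∂d/∂x = [(+0.03)·(-5) − (+0.28)·5] / -250 = +0.006200
∂d/∂y = [10·(+0.28) − 40·(+0.03)] / -250 = -0.006400
Steepest decrease is along −∇f: components (-0.006200 E, +0.006400 N).
Azimuth = atan2(-0.006200, +0.006400) = 315.9° ≈ 316°.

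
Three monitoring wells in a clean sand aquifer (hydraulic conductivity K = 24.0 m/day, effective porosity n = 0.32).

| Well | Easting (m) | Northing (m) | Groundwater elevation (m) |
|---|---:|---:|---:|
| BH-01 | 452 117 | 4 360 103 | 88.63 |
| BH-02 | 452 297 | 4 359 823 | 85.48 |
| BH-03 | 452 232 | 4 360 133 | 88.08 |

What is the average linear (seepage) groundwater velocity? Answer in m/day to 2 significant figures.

0.72 m/day

Differences from BH-01: to BH-02 (Δx, Δy, Δh) = (180, -280, -3.15); to BH-03 = (115, 30, -0.55).
Solve a·Δx + b·Δy = Δh: det = 180·30 − 115·(-280) = 37600.
∂h/∂x = [(-3.15)·30 − (-0.55)·(-280)] / 37600 = -0.006609
∂h/∂y = [180·(-0.55) − 115·(-3.15)] / 37600 = +0.007001
|∇h| = √(-0.006609² + 0.007001²) = 0.009628
Seepage velocity v = K·i/n = 24.0 × 0.009628 / 0.32 = 0.7221 m/day.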